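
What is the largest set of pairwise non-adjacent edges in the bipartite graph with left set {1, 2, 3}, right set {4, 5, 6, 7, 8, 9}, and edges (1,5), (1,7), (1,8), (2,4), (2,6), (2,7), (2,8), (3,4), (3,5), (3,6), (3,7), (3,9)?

Step 1: List the neighbors of each left vertex:
  1: 5, 7, 8
  2: 4, 6, 7, 8
  3: 4, 5, 6, 7, 9

Step 2: Greedily match left vertices, then look for augmenting paths:
  Match 1 -- 5
  Match 2 -- 4
  Match 3 -- 6
  No augmenting path remains.

Step 3: Verify this is maximum:
  Matching size 3 = min(|L|, |R|) = min(3, 6), which is an upper bound, so this matching is maximum.

Maximum matching: {(1,5), (2,4), (3,6)}
Size: 3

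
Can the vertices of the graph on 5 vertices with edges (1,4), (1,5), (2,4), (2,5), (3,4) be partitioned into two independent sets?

Step 1: Attempt 2-coloring using BFS:
  Start at vertex 1, assign color 0
  Color vertex 4 with color 1 (neighbor of 1)
  Color vertex 5 with color 1 (neighbor of 1)
  Color vertex 2 with color 0 (neighbor of 4)
  Color vertex 3 with color 0 (neighbor of 4)

Step 2: 2-coloring succeeded. No conflicts found.
  Set A (color 0): {1, 2, 3}
  Set B (color 1): {4, 5}

The graph is bipartite with partition {1, 2, 3}, {4, 5}.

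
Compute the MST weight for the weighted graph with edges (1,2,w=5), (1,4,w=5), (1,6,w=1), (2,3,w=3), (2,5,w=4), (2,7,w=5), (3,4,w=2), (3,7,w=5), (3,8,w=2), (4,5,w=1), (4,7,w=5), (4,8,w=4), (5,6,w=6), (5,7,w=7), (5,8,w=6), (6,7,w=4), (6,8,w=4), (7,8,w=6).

Apply Kruskal's algorithm (sort edges by weight, add if no cycle):

Sorted edges by weight:
  (1,6) w=1
  (4,5) w=1
  (3,4) w=2
  (3,8) w=2
  (2,3) w=3
  (2,5) w=4
  (4,8) w=4
  (6,8) w=4
  (6,7) w=4
  (1,2) w=5
  (1,4) w=5
  (2,7) w=5
  (3,7) w=5
  (4,7) w=5
  (5,6) w=6
  (5,8) w=6
  (7,8) w=6
  (5,7) w=7

Add edge (1,6) w=1 -- no cycle. Running total: 1
Add edge (4,5) w=1 -- no cycle. Running total: 2
Add edge (3,4) w=2 -- no cycle. Running total: 4
Add edge (3,8) w=2 -- no cycle. Running total: 6
Add edge (2,3) w=3 -- no cycle. Running total: 9
Skip edge (2,5) w=4 -- would create cycle
Skip edge (4,8) w=4 -- would create cycle
Add edge (6,8) w=4 -- no cycle. Running total: 13
Add edge (6,7) w=4 -- no cycle. Running total: 17

MST edges: (1,6,w=1), (4,5,w=1), (3,4,w=2), (3,8,w=2), (2,3,w=3), (6,8,w=4), (6,7,w=4)
Total MST weight: 1 + 1 + 2 + 2 + 3 + 4 + 4 = 17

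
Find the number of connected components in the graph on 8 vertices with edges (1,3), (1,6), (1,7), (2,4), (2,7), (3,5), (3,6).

Step 1: Build adjacency list from edges:
  1: 3, 6, 7
  2: 4, 7
  3: 1, 5, 6
  4: 2
  5: 3
  6: 1, 3
  7: 1, 2
  8: (none)

Step 2: Run BFS/DFS from vertex 1:
  Visited: {1, 3, 6, 7, 5, 2, 4}
  Reached 7 of 8 vertices

Step 3: Only 7 of 8 vertices reached. Graph is disconnected.
Connected components: {1, 2, 3, 4, 5, 6, 7}, {8}
Number of connected components: 2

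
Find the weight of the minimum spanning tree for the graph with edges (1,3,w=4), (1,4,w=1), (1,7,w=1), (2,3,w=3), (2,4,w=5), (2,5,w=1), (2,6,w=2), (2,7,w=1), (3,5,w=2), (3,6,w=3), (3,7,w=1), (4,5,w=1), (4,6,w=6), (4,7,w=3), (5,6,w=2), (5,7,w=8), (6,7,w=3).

Apply Kruskal's algorithm (sort edges by weight, add if no cycle):

Sorted edges by weight:
  (1,4) w=1
  (1,7) w=1
  (2,5) w=1
  (2,7) w=1
  (3,7) w=1
  (4,5) w=1
  (2,6) w=2
  (3,5) w=2
  (5,6) w=2
  (2,3) w=3
  (3,6) w=3
  (4,7) w=3
  (6,7) w=3
  (1,3) w=4
  (2,4) w=5
  (4,6) w=6
  (5,7) w=8

Add edge (1,4) w=1 -- no cycle. Running total: 1
Add edge (1,7) w=1 -- no cycle. Running total: 2
Add edge (2,5) w=1 -- no cycle. Running total: 3
Add edge (2,7) w=1 -- no cycle. Running total: 4
Add edge (3,7) w=1 -- no cycle. Running total: 5
Skip edge (4,5) w=1 -- would create cycle
Add edge (2,6) w=2 -- no cycle. Running total: 7

MST edges: (1,4,w=1), (1,7,w=1), (2,5,w=1), (2,7,w=1), (3,7,w=1), (2,6,w=2)
Total MST weight: 1 + 1 + 1 + 1 + 1 + 2 = 7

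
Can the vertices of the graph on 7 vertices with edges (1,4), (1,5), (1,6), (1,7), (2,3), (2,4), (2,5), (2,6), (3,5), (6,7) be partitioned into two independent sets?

Step 1: Attempt 2-coloring using BFS:
  Start at vertex 1, assign color 0
  Color vertex 4 with color 1 (neighbor of 1)
  Color vertex 5 with color 1 (neighbor of 1)
  Color vertex 6 with color 1 (neighbor of 1)
  Color vertex 7 with color 1 (neighbor of 1)
  Color vertex 2 with color 0 (neighbor of 4)
  Color vertex 3 with color 0 (neighbor of 5)

Step 2: Conflict found! Vertices 6 and 7 are adjacent but have the same color.
This means the graph contains an odd cycle.

The graph is NOT bipartite.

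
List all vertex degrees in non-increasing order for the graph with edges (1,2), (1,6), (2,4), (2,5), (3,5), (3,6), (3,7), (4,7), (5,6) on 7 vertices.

Step 1: Count edges incident to each vertex:
  deg(1) = 2 (neighbors: 2, 6)
  deg(2) = 3 (neighbors: 1, 4, 5)
  deg(3) = 3 (neighbors: 5, 6, 7)
  deg(4) = 2 (neighbors: 2, 7)
  deg(5) = 3 (neighbors: 2, 3, 6)
  deg(6) = 3 (neighbors: 1, 3, 5)
  deg(7) = 2 (neighbors: 3, 4)

Step 2: Sort degrees in non-increasing order:
  Degrees: [2, 3, 3, 2, 3, 3, 2] -> sorted: [3, 3, 3, 3, 2, 2, 2]

Degree sequence: [3, 3, 3, 3, 2, 2, 2]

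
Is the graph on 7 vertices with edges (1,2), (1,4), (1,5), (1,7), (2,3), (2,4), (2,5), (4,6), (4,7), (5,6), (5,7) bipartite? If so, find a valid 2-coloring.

Step 1: Attempt 2-coloring using BFS:
  Start at vertex 1, assign color 0
  Color vertex 2 with color 1 (neighbor of 1)
  Color vertex 4 with color 1 (neighbor of 1)
  Color vertex 5 with color 1 (neighbor of 1)
  Color vertex 7 with color 1 (neighbor of 1)
  Color vertex 3 with color 0 (neighbor of 2)

Step 2: Conflict found! Vertices 2 and 4 are adjacent but have the same color.
This means the graph contains an odd cycle.

The graph is NOT bipartite.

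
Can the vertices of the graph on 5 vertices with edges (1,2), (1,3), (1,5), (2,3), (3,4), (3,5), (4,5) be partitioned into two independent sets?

Step 1: Attempt 2-coloring using BFS:
  Start at vertex 1, assign color 0
  Color vertex 2 with color 1 (neighbor of 1)
  Color vertex 3 with color 1 (neighbor of 1)
  Color vertex 5 with color 1 (neighbor of 1)

Step 2: Conflict found! Vertices 2 and 3 are adjacent but have the same color.
This means the graph contains an odd cycle.

The graph is NOT bipartite.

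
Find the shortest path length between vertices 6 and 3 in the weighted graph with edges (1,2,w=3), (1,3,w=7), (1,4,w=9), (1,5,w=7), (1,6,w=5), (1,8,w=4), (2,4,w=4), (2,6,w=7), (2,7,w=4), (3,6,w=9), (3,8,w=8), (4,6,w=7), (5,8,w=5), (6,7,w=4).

Step 1: Build adjacency list with weights:
  1: 2(w=3), 3(w=7), 4(w=9), 5(w=7), 6(w=5), 8(w=4)
  2: 1(w=3), 4(w=4), 6(w=7), 7(w=4)
  3: 1(w=7), 6(w=9), 8(w=8)
  4: 1(w=9), 2(w=4), 6(w=7)
  5: 1(w=7), 8(w=5)
  6: 1(w=5), 2(w=7), 3(w=9), 4(w=7), 7(w=4)
  7: 2(w=4), 6(w=4)
  8: 1(w=4), 3(w=8), 5(w=5)

Step 2: Apply Dijkstra's algorithm from vertex 6:
  Visit vertex 6 (distance=0)
    Update dist[1] = 5
    Update dist[2] = 7
    Update dist[3] = 9
    Update dist[4] = 7
    Update dist[7] = 4
  Visit vertex 7 (distance=4)
  Visit vertex 1 (distance=5)
    Update dist[5] = 12
    Update dist[8] = 9
  Visit vertex 2 (distance=7)
  Visit vertex 4 (distance=7)
  Visit vertex 3 (distance=9)

Step 3: Shortest path: 6 -> 3
Total weight: 9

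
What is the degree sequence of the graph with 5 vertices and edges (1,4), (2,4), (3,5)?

Step 1: Count edges incident to each vertex:
  deg(1) = 1 (neighbors: 4)
  deg(2) = 1 (neighbors: 4)
  deg(3) = 1 (neighbors: 5)
  deg(4) = 2 (neighbors: 1, 2)
  deg(5) = 1 (neighbors: 3)

Step 2: Sort degrees in non-increasing order:
  Degrees: [1, 1, 1, 2, 1] -> sorted: [2, 1, 1, 1, 1]

Degree sequence: [2, 1, 1, 1, 1]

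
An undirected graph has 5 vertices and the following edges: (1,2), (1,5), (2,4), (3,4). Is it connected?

Step 1: Build adjacency list from edges:
  1: 2, 5
  2: 1, 4
  3: 4
  4: 2, 3
  5: 1

Step 2: Run BFS/DFS from vertex 1:
  Visited: {1, 2, 5, 4, 3}
  Reached 5 of 5 vertices

Step 3: All 5 vertices reached from vertex 1, so the graph is connected.
Answer: Yes, the graph is connected.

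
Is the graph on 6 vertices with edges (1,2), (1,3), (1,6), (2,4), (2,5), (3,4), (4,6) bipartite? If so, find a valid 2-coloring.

Step 1: Attempt 2-coloring using BFS:
  Start at vertex 1, assign color 0
  Color vertex 2 with color 1 (neighbor of 1)
  Color vertex 3 with color 1 (neighbor of 1)
  Color vertex 6 with color 1 (neighbor of 1)
  Color vertex 4 with color 0 (neighbor of 2)
  Color vertex 5 with color 0 (neighbor of 2)

Step 2: 2-coloring succeeded. No conflicts found.
  Set A (color 0): {1, 4, 5}
  Set B (color 1): {2, 3, 6}

The graph is bipartite with partition {1, 4, 5}, {2, 3, 6}.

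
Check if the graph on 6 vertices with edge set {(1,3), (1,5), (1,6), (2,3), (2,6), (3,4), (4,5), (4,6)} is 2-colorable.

Step 1: Attempt 2-coloring using BFS:
  Start at vertex 1, assign color 0
  Color vertex 3 with color 1 (neighbor of 1)
  Color vertex 5 with color 1 (neighbor of 1)
  Color vertex 6 with color 1 (neighbor of 1)
  Color vertex 2 with color 0 (neighbor of 3)
  Color vertex 4 with color 0 (neighbor of 3)

Step 2: 2-coloring succeeded. No conflicts found.
  Set A (color 0): {1, 2, 4}
  Set B (color 1): {3, 5, 6}

The graph is bipartite with partition {1, 2, 4}, {3, 5, 6}.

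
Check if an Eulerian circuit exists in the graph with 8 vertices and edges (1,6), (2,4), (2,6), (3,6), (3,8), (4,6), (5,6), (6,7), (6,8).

Step 1: Find the degree of each vertex:
  deg(1) = 1
  deg(2) = 2
  deg(3) = 2
  deg(4) = 2
  deg(5) = 1
  deg(6) = 7
  deg(7) = 1
  deg(8) = 2

Step 2: Count vertices with odd degree:
  Odd-degree vertices: 1, 5, 6, 7 (4 total)

Step 3: Apply Euler's theorem:
  - Eulerian circuit exists iff graph is connected and all vertices have even degree
  - Eulerian path exists iff graph is connected and has 0 or 2 odd-degree vertices

Graph has 4 odd-degree vertices (need 0 or 2).
Neither Eulerian path nor Eulerian circuit exists.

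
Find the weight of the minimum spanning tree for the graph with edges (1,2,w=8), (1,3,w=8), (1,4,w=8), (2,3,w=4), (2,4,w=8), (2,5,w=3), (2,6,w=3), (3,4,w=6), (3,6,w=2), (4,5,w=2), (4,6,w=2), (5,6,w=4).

Apply Kruskal's algorithm (sort edges by weight, add if no cycle):

Sorted edges by weight:
  (3,6) w=2
  (4,6) w=2
  (4,5) w=2
  (2,6) w=3
  (2,5) w=3
  (2,3) w=4
  (5,6) w=4
  (3,4) w=6
  (1,4) w=8
  (1,2) w=8
  (1,3) w=8
  (2,4) w=8

Add edge (3,6) w=2 -- no cycle. Running total: 2
Add edge (4,6) w=2 -- no cycle. Running total: 4
Add edge (4,5) w=2 -- no cycle. Running total: 6
Add edge (2,6) w=3 -- no cycle. Running total: 9
Skip edge (2,5) w=3 -- would create cycle
Skip edge (2,3) w=4 -- would create cycle
Skip edge (5,6) w=4 -- would create cycle
Skip edge (3,4) w=6 -- would create cycle
Add edge (1,4) w=8 -- no cycle. Running total: 17

MST edges: (3,6,w=2), (4,6,w=2), (4,5,w=2), (2,6,w=3), (1,4,w=8)
Total MST weight: 2 + 2 + 2 + 3 + 8 = 17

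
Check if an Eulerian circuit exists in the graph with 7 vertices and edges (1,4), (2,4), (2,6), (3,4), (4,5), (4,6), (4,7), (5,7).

Step 1: Find the degree of each vertex:
  deg(1) = 1
  deg(2) = 2
  deg(3) = 1
  deg(4) = 6
  deg(5) = 2
  deg(6) = 2
  deg(7) = 2

Step 2: Count vertices with odd degree:
  Odd-degree vertices: 1, 3 (2 total)

Step 3: Apply Euler's theorem:
  - Eulerian circuit exists iff graph is connected and all vertices have even degree
  - Eulerian path exists iff graph is connected and has 0 or 2 odd-degree vertices

Graph is connected with exactly 2 odd-degree vertices (1, 3).
Eulerian path exists (starting and ending at the odd-degree vertices), but no Eulerian circuit.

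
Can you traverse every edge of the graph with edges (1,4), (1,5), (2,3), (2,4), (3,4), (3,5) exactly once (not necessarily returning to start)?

Step 1: Find the degree of each vertex:
  deg(1) = 2
  deg(2) = 2
  deg(3) = 3
  deg(4) = 3
  deg(5) = 2

Step 2: Count vertices with odd degree:
  Odd-degree vertices: 3, 4 (2 total)

Step 3: Apply Euler's theorem:
  - Eulerian circuit exists iff graph is connected and all vertices have even degree
  - Eulerian path exists iff graph is connected and has 0 or 2 odd-degree vertices

Graph is connected with exactly 2 odd-degree vertices (3, 4).
Eulerian path exists (starting and ending at the odd-degree vertices), but no Eulerian circuit.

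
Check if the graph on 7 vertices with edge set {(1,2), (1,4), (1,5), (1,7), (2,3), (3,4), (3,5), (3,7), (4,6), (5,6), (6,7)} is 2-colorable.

Step 1: Attempt 2-coloring using BFS:
  Start at vertex 1, assign color 0
  Color vertex 2 with color 1 (neighbor of 1)
  Color vertex 4 with color 1 (neighbor of 1)
  Color vertex 5 with color 1 (neighbor of 1)
  Color vertex 7 with color 1 (neighbor of 1)
  Color vertex 3 with color 0 (neighbor of 2)
  Color vertex 6 with color 0 (neighbor of 4)

Step 2: 2-coloring succeeded. No conflicts found.
  Set A (color 0): {1, 3, 6}
  Set B (color 1): {2, 4, 5, 7}

The graph is bipartite with partition {1, 3, 6}, {2, 4, 5, 7}.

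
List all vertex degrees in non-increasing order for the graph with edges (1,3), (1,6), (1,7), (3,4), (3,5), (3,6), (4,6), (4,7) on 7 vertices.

Step 1: Count edges incident to each vertex:
  deg(1) = 3 (neighbors: 3, 6, 7)
  deg(2) = 0 (neighbors: none)
  deg(3) = 4 (neighbors: 1, 4, 5, 6)
  deg(4) = 3 (neighbors: 3, 6, 7)
  deg(5) = 1 (neighbors: 3)
  deg(6) = 3 (neighbors: 1, 3, 4)
  deg(7) = 2 (neighbors: 1, 4)

Step 2: Sort degrees in non-increasing order:
  Degrees: [3, 0, 4, 3, 1, 3, 2] -> sorted: [4, 3, 3, 3, 2, 1, 0]

Degree sequence: [4, 3, 3, 3, 2, 1, 0]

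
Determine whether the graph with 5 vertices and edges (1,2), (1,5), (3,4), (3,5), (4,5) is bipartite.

Step 1: Attempt 2-coloring using BFS:
  Start at vertex 1, assign color 0
  Color vertex 2 with color 1 (neighbor of 1)
  Color vertex 5 with color 1 (neighbor of 1)
  Color vertex 3 with color 0 (neighbor of 5)
  Color vertex 4 with color 0 (neighbor of 5)

Step 2: Conflict found! Vertices 3 and 4 are adjacent but have the same color.
This means the graph contains an odd cycle.

The graph is NOT bipartite.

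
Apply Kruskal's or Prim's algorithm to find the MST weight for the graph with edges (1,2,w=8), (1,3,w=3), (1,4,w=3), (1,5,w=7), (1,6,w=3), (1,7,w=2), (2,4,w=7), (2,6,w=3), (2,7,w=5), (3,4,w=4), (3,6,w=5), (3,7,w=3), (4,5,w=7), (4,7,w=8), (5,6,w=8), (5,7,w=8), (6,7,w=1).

Apply Kruskal's algorithm (sort edges by weight, add if no cycle):

Sorted edges by weight:
  (6,7) w=1
  (1,7) w=2
  (1,3) w=3
  (1,4) w=3
  (1,6) w=3
  (2,6) w=3
  (3,7) w=3
  (3,4) w=4
  (2,7) w=5
  (3,6) w=5
  (1,5) w=7
  (2,4) w=7
  (4,5) w=7
  (1,2) w=8
  (4,7) w=8
  (5,7) w=8
  (5,6) w=8

Add edge (6,7) w=1 -- no cycle. Running total: 1
Add edge (1,7) w=2 -- no cycle. Running total: 3
Add edge (1,3) w=3 -- no cycle. Running total: 6
Add edge (1,4) w=3 -- no cycle. Running total: 9
Skip edge (1,6) w=3 -- would create cycle
Add edge (2,6) w=3 -- no cycle. Running total: 12
Skip edge (3,7) w=3 -- would create cycle
Skip edge (3,4) w=4 -- would create cycle
Skip edge (2,7) w=5 -- would create cycle
Skip edge (3,6) w=5 -- would create cycle
Add edge (1,5) w=7 -- no cycle. Running total: 19

MST edges: (6,7,w=1), (1,7,w=2), (1,3,w=3), (1,4,w=3), (2,6,w=3), (1,5,w=7)
Total MST weight: 1 + 2 + 3 + 3 + 3 + 7 = 19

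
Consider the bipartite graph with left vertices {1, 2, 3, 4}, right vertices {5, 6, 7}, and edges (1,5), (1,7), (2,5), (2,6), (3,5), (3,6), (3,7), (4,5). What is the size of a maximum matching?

Step 1: List the neighbors of each left vertex:
  1: 5, 7
  2: 5, 6
  3: 5, 6, 7
  4: 5

Step 2: Greedily match left vertices, then look for augmenting paths:
  Match 1 -- 5
  Match 2 -- 6
  Match 3 -- 7
  No augmenting path remains.

Step 3: Verify this is maximum:
  Matching size 3 = min(|L|, |R|) = min(4, 3), which is an upper bound, so this matching is maximum.

Maximum matching: {(1,5), (2,6), (3,7)}
Size: 3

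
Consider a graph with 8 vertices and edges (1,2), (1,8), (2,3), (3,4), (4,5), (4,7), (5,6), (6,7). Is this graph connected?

Step 1: Build adjacency list from edges:
  1: 2, 8
  2: 1, 3
  3: 2, 4
  4: 3, 5, 7
  5: 4, 6
  6: 5, 7
  7: 4, 6
  8: 1

Step 2: Run BFS/DFS from vertex 1:
  Visited: {1, 2, 8, 3, 4, 5, 7, 6}
  Reached 8 of 8 vertices

Step 3: All 8 vertices reached from vertex 1, so the graph is connected.
Answer: Yes, the graph is connected.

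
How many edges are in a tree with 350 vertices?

A tree on n vertices always has exactly n - 1 edges.
For n = 350: edges = 350 - 1 = 349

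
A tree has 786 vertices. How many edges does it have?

A tree on n vertices always has exactly n - 1 edges.
For n = 786: edges = 786 - 1 = 785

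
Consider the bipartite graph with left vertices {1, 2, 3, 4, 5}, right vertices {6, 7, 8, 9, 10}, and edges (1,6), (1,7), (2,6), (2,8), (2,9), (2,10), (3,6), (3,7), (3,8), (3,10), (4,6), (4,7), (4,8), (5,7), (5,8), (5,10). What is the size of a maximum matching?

Step 1: List the neighbors of each left vertex:
  1: 6, 7
  2: 6, 8, 9, 10
  3: 6, 7, 8, 10
  4: 6, 7, 8
  5: 7, 8, 10

Step 2: Greedily match left vertices, then look for augmenting paths:
  Match 1 -- 6
  Match 2 -- 9
  Match 3 -- 7
  Match 4 -- 8
  Match 5 -- 10
  No augmenting path remains.

Step 3: Verify this is maximum:
  Matching size 5 = min(|L|, |R|) = min(5, 5), which is an upper bound, so this matching is maximum.

Maximum matching: {(1,6), (2,9), (3,7), (4,8), (5,10)}
Size: 5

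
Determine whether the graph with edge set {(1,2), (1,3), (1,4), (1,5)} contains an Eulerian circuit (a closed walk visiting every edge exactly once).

Step 1: Find the degree of each vertex:
  deg(1) = 4
  deg(2) = 1
  deg(3) = 1
  deg(4) = 1
  deg(5) = 1

Step 2: Count vertices with odd degree:
  Odd-degree vertices: 2, 3, 4, 5 (4 total)

Step 3: Apply Euler's theorem:
  - Eulerian circuit exists iff graph is connected and all vertices have even degree
  - Eulerian path exists iff graph is connected and has 0 or 2 odd-degree vertices

Graph has 4 odd-degree vertices (need 0 or 2).
Neither Eulerian path nor Eulerian circuit exists.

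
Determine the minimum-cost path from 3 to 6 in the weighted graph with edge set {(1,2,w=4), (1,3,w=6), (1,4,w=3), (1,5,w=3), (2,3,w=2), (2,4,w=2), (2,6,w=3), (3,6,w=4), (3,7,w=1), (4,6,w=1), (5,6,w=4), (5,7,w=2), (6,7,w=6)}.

Step 1: Build adjacency list with weights:
  1: 2(w=4), 3(w=6), 4(w=3), 5(w=3)
  2: 1(w=4), 3(w=2), 4(w=2), 6(w=3)
  3: 1(w=6), 2(w=2), 6(w=4), 7(w=1)
  4: 1(w=3), 2(w=2), 6(w=1)
  5: 1(w=3), 6(w=4), 7(w=2)
  6: 2(w=3), 3(w=4), 4(w=1), 5(w=4), 7(w=6)
  7: 3(w=1), 5(w=2), 6(w=6)

Step 2: Apply Dijkstra's algorithm from vertex 3:
  Visit vertex 3 (distance=0)
    Update dist[1] = 6
    Update dist[2] = 2
    Update dist[6] = 4
    Update dist[7] = 1
  Visit vertex 7 (distance=1)
    Update dist[5] = 3
  Visit vertex 2 (distance=2)
    Update dist[4] = 4
  Visit vertex 5 (distance=3)
  Visit vertex 4 (distance=4)
  Visit vertex 6 (distance=4)

Step 3: Shortest path: 3 -> 6
Total weight: 4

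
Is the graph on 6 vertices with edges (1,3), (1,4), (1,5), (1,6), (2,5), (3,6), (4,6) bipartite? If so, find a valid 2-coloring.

Step 1: Attempt 2-coloring using BFS:
  Start at vertex 1, assign color 0
  Color vertex 3 with color 1 (neighbor of 1)
  Color vertex 4 with color 1 (neighbor of 1)
  Color vertex 5 with color 1 (neighbor of 1)
  Color vertex 6 with color 1 (neighbor of 1)

Step 2: Conflict found! Vertices 3 and 6 are adjacent but have the same color.
This means the graph contains an odd cycle.

The graph is NOT bipartite.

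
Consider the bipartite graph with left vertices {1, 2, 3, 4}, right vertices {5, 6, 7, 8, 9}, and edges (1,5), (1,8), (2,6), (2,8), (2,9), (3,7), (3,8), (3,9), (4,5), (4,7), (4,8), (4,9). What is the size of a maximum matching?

Step 1: List the neighbors of each left vertex:
  1: 5, 8
  2: 6, 8, 9
  3: 7, 8, 9
  4: 5, 7, 8, 9

Step 2: Greedily match left vertices, then look for augmenting paths:
  Match 1 -- 5
  Match 2 -- 6
  Match 3 -- 7
  Match 4 -- 8
  No augmenting path remains.

Step 3: Verify this is maximum:
  Matching size 4 = min(|L|, |R|) = min(4, 5), which is an upper bound, so this matching is maximum.

Maximum matching: {(1,5), (2,6), (3,7), (4,8)}
Size: 4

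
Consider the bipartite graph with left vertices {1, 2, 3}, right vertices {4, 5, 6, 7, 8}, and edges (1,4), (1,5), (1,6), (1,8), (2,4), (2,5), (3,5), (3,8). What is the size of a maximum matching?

Step 1: List the neighbors of each left vertex:
  1: 4, 5, 6, 8
  2: 4, 5
  3: 5, 8

Step 2: Greedily match left vertices, then look for augmenting paths:
  Match 1 -- 4
  Match 2 -- 5
  Match 3 -- 8
  No augmenting path remains.

Step 3: Verify this is maximum:
  Matching size 3 = min(|L|, |R|) = min(3, 5), which is an upper bound, so this matching is maximum.

Maximum matching: {(1,4), (2,5), (3,8)}
Size: 3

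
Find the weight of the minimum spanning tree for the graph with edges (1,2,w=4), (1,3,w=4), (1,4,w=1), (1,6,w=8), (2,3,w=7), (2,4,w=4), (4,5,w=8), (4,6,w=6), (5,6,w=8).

Apply Kruskal's algorithm (sort edges by weight, add if no cycle):

Sorted edges by weight:
  (1,4) w=1
  (1,3) w=4
  (1,2) w=4
  (2,4) w=4
  (4,6) w=6
  (2,3) w=7
  (1,6) w=8
  (4,5) w=8
  (5,6) w=8

Add edge (1,4) w=1 -- no cycle. Running total: 1
Add edge (1,3) w=4 -- no cycle. Running total: 5
Add edge (1,2) w=4 -- no cycle. Running total: 9
Skip edge (2,4) w=4 -- would create cycle
Add edge (4,6) w=6 -- no cycle. Running total: 15
Skip edge (2,3) w=7 -- would create cycle
Skip edge (1,6) w=8 -- would create cycle
Add edge (4,5) w=8 -- no cycle. Running total: 23

MST edges: (1,4,w=1), (1,3,w=4), (1,2,w=4), (4,6,w=6), (4,5,w=8)
Total MST weight: 1 + 4 + 4 + 6 + 8 = 23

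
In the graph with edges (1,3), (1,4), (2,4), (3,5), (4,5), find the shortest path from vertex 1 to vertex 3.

Step 1: Build adjacency list:
  1: 3, 4
  2: 4
  3: 1, 5
  4: 1, 2, 5
  5: 3, 4

Step 2: BFS from vertex 1 to find shortest path to 3:
  vertex 3 reached at distance 1

Step 3: Shortest path: 1 -> 3
Path length: 1 edge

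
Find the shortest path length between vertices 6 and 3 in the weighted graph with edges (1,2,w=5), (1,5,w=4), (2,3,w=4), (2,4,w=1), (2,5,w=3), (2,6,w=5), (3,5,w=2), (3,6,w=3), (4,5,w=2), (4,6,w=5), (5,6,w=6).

Step 1: Build adjacency list with weights:
  1: 2(w=5), 5(w=4)
  2: 1(w=5), 3(w=4), 4(w=1), 5(w=3), 6(w=5)
  3: 2(w=4), 5(w=2), 6(w=3)
  4: 2(w=1), 5(w=2), 6(w=5)
  5: 1(w=4), 2(w=3), 3(w=2), 4(w=2), 6(w=6)
  6: 2(w=5), 3(w=3), 4(w=5), 5(w=6)

Step 2: Apply Dijkstra's algorithm from vertex 6:
  Visit vertex 6 (distance=0)
    Update dist[2] = 5
    Update dist[3] = 3
    Update dist[4] = 5
    Update dist[5] = 6
  Visit vertex 3 (distance=3)
    Update dist[5] = 5

Step 3: Shortest path: 6 -> 3
Total weight: 3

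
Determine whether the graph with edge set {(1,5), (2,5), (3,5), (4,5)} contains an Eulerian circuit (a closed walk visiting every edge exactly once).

Step 1: Find the degree of each vertex:
  deg(1) = 1
  deg(2) = 1
  deg(3) = 1
  deg(4) = 1
  deg(5) = 4

Step 2: Count vertices with odd degree:
  Odd-degree vertices: 1, 2, 3, 4 (4 total)

Step 3: Apply Euler's theorem:
  - Eulerian circuit exists iff graph is connected and all vertices have even degree
  - Eulerian path exists iff graph is connected and has 0 or 2 odd-degree vertices

Graph has 4 odd-degree vertices (need 0 or 2).
Neither Eulerian path nor Eulerian circuit exists.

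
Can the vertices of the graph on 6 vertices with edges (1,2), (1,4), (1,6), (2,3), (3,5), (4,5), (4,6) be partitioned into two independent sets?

Step 1: Attempt 2-coloring using BFS:
  Start at vertex 1, assign color 0
  Color vertex 2 with color 1 (neighbor of 1)
  Color vertex 4 with color 1 (neighbor of 1)
  Color vertex 6 with color 1 (neighbor of 1)
  Color vertex 3 with color 0 (neighbor of 2)
  Color vertex 5 with color 0 (neighbor of 4)

Step 2: Conflict found! Vertices 4 and 6 are adjacent but have the same color.
This means the graph contains an odd cycle.

The graph is NOT bipartite.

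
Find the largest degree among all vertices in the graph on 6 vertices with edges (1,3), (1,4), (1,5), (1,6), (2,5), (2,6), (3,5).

Step 1: Count edges incident to each vertex:
  deg(1) = 4 (neighbors: 3, 4, 5, 6)
  deg(2) = 2 (neighbors: 5, 6)
  deg(3) = 2 (neighbors: 1, 5)
  deg(4) = 1 (neighbors: 1)
  deg(5) = 3 (neighbors: 1, 2, 3)
  deg(6) = 2 (neighbors: 1, 2)

Step 2: Find maximum:
  max(4, 2, 2, 1, 3, 2) = 4 (vertex 1)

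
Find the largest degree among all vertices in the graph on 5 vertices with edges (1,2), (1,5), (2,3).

Step 1: Count edges incident to each vertex:
  deg(1) = 2 (neighbors: 2, 5)
  deg(2) = 2 (neighbors: 1, 3)
  deg(3) = 1 (neighbors: 2)
  deg(4) = 0 (neighbors: none)
  deg(5) = 1 (neighbors: 1)

Step 2: Find maximum:
  max(2, 2, 1, 0, 1) = 2 (vertex 1)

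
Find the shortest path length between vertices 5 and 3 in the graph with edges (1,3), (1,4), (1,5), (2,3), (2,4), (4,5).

Step 1: Build adjacency list:
  1: 3, 4, 5
  2: 3, 4
  3: 1, 2
  4: 1, 2, 5
  5: 1, 4

Step 2: BFS from vertex 5 to find shortest path to 3:
  vertex 1 reached at distance 1
  vertex 4 reached at distance 1
  vertex 3 reached at distance 2

Step 3: Shortest path: 5 -> 1 -> 3
Path length: 2 edges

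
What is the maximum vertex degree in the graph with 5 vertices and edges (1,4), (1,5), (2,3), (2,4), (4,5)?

Step 1: Count edges incident to each vertex:
  deg(1) = 2 (neighbors: 4, 5)
  deg(2) = 2 (neighbors: 3, 4)
  deg(3) = 1 (neighbors: 2)
  deg(4) = 3 (neighbors: 1, 2, 5)
  deg(5) = 2 (neighbors: 1, 4)

Step 2: Find maximum:
  max(2, 2, 1, 3, 2) = 3 (vertex 4)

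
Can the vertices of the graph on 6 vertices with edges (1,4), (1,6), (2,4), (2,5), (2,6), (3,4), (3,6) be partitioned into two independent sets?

Step 1: Attempt 2-coloring using BFS:
  Start at vertex 1, assign color 0
  Color vertex 4 with color 1 (neighbor of 1)
  Color vertex 6 with color 1 (neighbor of 1)
  Color vertex 2 with color 0 (neighbor of 4)
  Color vertex 3 with color 0 (neighbor of 4)
  Color vertex 5 with color 1 (neighbor of 2)

Step 2: 2-coloring succeeded. No conflicts found.
  Set A (color 0): {1, 2, 3}
  Set B (color 1): {4, 5, 6}

The graph is bipartite with partition {1, 2, 3}, {4, 5, 6}.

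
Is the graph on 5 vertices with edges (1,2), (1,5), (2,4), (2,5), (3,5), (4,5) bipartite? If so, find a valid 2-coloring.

Step 1: Attempt 2-coloring using BFS:
  Start at vertex 1, assign color 0
  Color vertex 2 with color 1 (neighbor of 1)
  Color vertex 5 with color 1 (neighbor of 1)
  Color vertex 4 with color 0 (neighbor of 2)

Step 2: Conflict found! Vertices 2 and 5 are adjacent but have the same color.
This means the graph contains an odd cycle.

The graph is NOT bipartite.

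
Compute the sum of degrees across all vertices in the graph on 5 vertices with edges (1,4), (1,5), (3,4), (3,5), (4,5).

Step 1: Count edges incident to each vertex:
  deg(1) = 2 (neighbors: 4, 5)
  deg(2) = 0 (neighbors: none)
  deg(3) = 2 (neighbors: 4, 5)
  deg(4) = 3 (neighbors: 1, 3, 5)
  deg(5) = 3 (neighbors: 1, 3, 4)

Step 2: Sum all degrees:
  2 + 0 + 2 + 3 + 3 = 10

Verification: sum of degrees = 2 * |E| = 2 * 5 = 10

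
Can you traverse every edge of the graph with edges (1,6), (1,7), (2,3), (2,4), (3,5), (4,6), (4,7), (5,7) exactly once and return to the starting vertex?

Step 1: Find the degree of each vertex:
  deg(1) = 2
  deg(2) = 2
  deg(3) = 2
  deg(4) = 3
  deg(5) = 2
  deg(6) = 2
  deg(7) = 3

Step 2: Count vertices with odd degree:
  Odd-degree vertices: 4, 7 (2 total)

Step 3: Apply Euler's theorem:
  - Eulerian circuit exists iff graph is connected and all vertices have even degree
  - Eulerian path exists iff graph is connected and has 0 or 2 odd-degree vertices

Graph is connected with exactly 2 odd-degree vertices (4, 7).
Eulerian path exists (starting and ending at the odd-degree vertices), but no Eulerian circuit.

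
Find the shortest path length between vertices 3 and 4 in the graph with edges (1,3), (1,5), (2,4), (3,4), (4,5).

Step 1: Build adjacency list:
  1: 3, 5
  2: 4
  3: 1, 4
  4: 2, 3, 5
  5: 1, 4

Step 2: BFS from vertex 3 to find shortest path to 4:
  vertex 1 reached at distance 1
  vertex 4 reached at distance 1

Step 3: Shortest path: 3 -> 4
Path length: 1 edge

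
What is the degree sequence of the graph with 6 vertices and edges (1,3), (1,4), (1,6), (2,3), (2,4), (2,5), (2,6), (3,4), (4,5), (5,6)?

Step 1: Count edges incident to each vertex:
  deg(1) = 3 (neighbors: 3, 4, 6)
  deg(2) = 4 (neighbors: 3, 4, 5, 6)
  deg(3) = 3 (neighbors: 1, 2, 4)
  deg(4) = 4 (neighbors: 1, 2, 3, 5)
  deg(5) = 3 (neighbors: 2, 4, 6)
  deg(6) = 3 (neighbors: 1, 2, 5)

Step 2: Sort degrees in non-increasing order:
  Degrees: [3, 4, 3, 4, 3, 3] -> sorted: [4, 4, 3, 3, 3, 3]

Degree sequence: [4, 4, 3, 3, 3, 3]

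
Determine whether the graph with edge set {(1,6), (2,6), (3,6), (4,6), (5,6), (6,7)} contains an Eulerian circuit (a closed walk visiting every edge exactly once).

Step 1: Find the degree of each vertex:
  deg(1) = 1
  deg(2) = 1
  deg(3) = 1
  deg(4) = 1
  deg(5) = 1
  deg(6) = 6
  deg(7) = 1

Step 2: Count vertices with odd degree:
  Odd-degree vertices: 1, 2, 3, 4, 5, 7 (6 total)

Step 3: Apply Euler's theorem:
  - Eulerian circuit exists iff graph is connected and all vertices have even degree
  - Eulerian path exists iff graph is connected and has 0 or 2 odd-degree vertices

Graph has 6 odd-degree vertices (need 0 or 2).
Neither Eulerian path nor Eulerian circuit exists.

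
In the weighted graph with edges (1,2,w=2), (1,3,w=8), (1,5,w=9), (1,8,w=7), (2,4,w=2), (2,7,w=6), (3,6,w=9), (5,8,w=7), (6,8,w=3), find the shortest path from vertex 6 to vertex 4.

Step 1: Build adjacency list with weights:
  1: 2(w=2), 3(w=8), 5(w=9), 8(w=7)
  2: 1(w=2), 4(w=2), 7(w=6)
  3: 1(w=8), 6(w=9)
  4: 2(w=2)
  5: 1(w=9), 8(w=7)
  6: 3(w=9), 8(w=3)
  7: 2(w=6)
  8: 1(w=7), 5(w=7), 6(w=3)

Step 2: Apply Dijkstra's algorithm from vertex 6:
  Visit vertex 6 (distance=0)
    Update dist[3] = 9
    Update dist[8] = 3
  Visit vertex 8 (distance=3)
    Update dist[1] = 10
    Update dist[5] = 10
  Visit vertex 3 (distance=9)
  Visit vertex 1 (distance=10)
    Update dist[2] = 12
  Visit vertex 5 (distance=10)
  Visit vertex 2 (distance=12)
    Update dist[4] = 14
    Update dist[7] = 18
  Visit vertex 4 (distance=14)

Step 3: Shortest path: 6 -> 8 -> 1 -> 2 -> 4
Total weight: 3 + 7 + 2 + 2 = 14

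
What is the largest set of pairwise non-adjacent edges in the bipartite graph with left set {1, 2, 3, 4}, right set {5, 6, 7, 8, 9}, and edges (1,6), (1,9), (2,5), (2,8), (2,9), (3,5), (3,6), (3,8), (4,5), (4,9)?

Step 1: List the neighbors of each left vertex:
  1: 6, 9
  2: 5, 8, 9
  3: 5, 6, 8
  4: 5, 9

Step 2: Greedily match left vertices, then look for augmenting paths:
  Match 1 -- 6
  Match 2 -- 5
  Match 3 -- 8
  Match 4 -- 9
  No augmenting path remains.

Step 3: Verify this is maximum:
  Matching size 4 = min(|L|, |R|) = min(4, 5), which is an upper bound, so this matching is maximum.

Maximum matching: {(1,6), (2,5), (3,8), (4,9)}
Size: 4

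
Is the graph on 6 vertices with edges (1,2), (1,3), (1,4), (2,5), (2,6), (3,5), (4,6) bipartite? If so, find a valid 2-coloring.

Step 1: Attempt 2-coloring using BFS:
  Start at vertex 1, assign color 0
  Color vertex 2 with color 1 (neighbor of 1)
  Color vertex 3 with color 1 (neighbor of 1)
  Color vertex 4 with color 1 (neighbor of 1)
  Color vertex 5 with color 0 (neighbor of 2)
  Color vertex 6 with color 0 (neighbor of 2)

Step 2: 2-coloring succeeded. No conflicts found.
  Set A (color 0): {1, 5, 6}
  Set B (color 1): {2, 3, 4}

The graph is bipartite with partition {1, 5, 6}, {2, 3, 4}.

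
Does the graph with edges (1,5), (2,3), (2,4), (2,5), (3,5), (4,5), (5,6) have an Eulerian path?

Step 1: Find the degree of each vertex:
  deg(1) = 1
  deg(2) = 3
  deg(3) = 2
  deg(4) = 2
  deg(5) = 5
  deg(6) = 1

Step 2: Count vertices with odd degree:
  Odd-degree vertices: 1, 2, 5, 6 (4 total)

Step 3: Apply Euler's theorem:
  - Eulerian circuit exists iff graph is connected and all vertices have even degree
  - Eulerian path exists iff graph is connected and has 0 or 2 odd-degree vertices

Graph has 4 odd-degree vertices (need 0 or 2).
Neither Eulerian path nor Eulerian circuit exists.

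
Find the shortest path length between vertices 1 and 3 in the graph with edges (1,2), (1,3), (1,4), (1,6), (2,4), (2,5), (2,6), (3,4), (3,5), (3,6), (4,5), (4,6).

Step 1: Build adjacency list:
  1: 2, 3, 4, 6
  2: 1, 4, 5, 6
  3: 1, 4, 5, 6
  4: 1, 2, 3, 5, 6
  5: 2, 3, 4
  6: 1, 2, 3, 4

Step 2: BFS from vertex 1 to find shortest path to 3:
  vertex 2 reached at distance 1
  vertex 3 reached at distance 1

Step 3: Shortest path: 1 -> 3
Path length: 1 edge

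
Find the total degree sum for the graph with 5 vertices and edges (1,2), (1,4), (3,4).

Step 1: Count edges incident to each vertex:
  deg(1) = 2 (neighbors: 2, 4)
  deg(2) = 1 (neighbors: 1)
  deg(3) = 1 (neighbors: 4)
  deg(4) = 2 (neighbors: 1, 3)
  deg(5) = 0 (neighbors: none)

Step 2: Sum all degrees:
  2 + 1 + 1 + 2 + 0 = 6

Verification: sum of degrees = 2 * |E| = 2 * 3 = 6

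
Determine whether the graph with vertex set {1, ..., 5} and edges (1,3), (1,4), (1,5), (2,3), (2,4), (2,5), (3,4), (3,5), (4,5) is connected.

Step 1: Build adjacency list from edges:
  1: 3, 4, 5
  2: 3, 4, 5
  3: 1, 2, 4, 5
  4: 1, 2, 3, 5
  5: 1, 2, 3, 4

Step 2: Run BFS/DFS from vertex 1:
  Visited: {1, 3, 4, 5, 2}
  Reached 5 of 5 vertices

Step 3: All 5 vertices reached from vertex 1, so the graph is connected.
Answer: Yes, the graph is connected.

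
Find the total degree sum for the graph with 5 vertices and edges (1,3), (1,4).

Step 1: Count edges incident to each vertex:
  deg(1) = 2 (neighbors: 3, 4)
  deg(2) = 0 (neighbors: none)
  deg(3) = 1 (neighbors: 1)
  deg(4) = 1 (neighbors: 1)
  deg(5) = 0 (neighbors: none)

Step 2: Sum all degrees:
  2 + 0 + 1 + 1 + 0 = 4

Verification: sum of degrees = 2 * |E| = 2 * 2 = 4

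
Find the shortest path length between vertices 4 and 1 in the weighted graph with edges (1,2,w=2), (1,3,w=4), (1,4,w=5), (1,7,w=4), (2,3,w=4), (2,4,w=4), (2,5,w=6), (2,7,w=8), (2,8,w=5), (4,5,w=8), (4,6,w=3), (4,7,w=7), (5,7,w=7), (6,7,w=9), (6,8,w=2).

Step 1: Build adjacency list with weights:
  1: 2(w=2), 3(w=4), 4(w=5), 7(w=4)
  2: 1(w=2), 3(w=4), 4(w=4), 5(w=6), 7(w=8), 8(w=5)
  3: 1(w=4), 2(w=4)
  4: 1(w=5), 2(w=4), 5(w=8), 6(w=3), 7(w=7)
  5: 2(w=6), 4(w=8), 7(w=7)
  6: 4(w=3), 7(w=9), 8(w=2)
  7: 1(w=4), 2(w=8), 4(w=7), 5(w=7), 6(w=9)
  8: 2(w=5), 6(w=2)

Step 2: Apply Dijkstra's algorithm from vertex 4:
  Visit vertex 4 (distance=0)
    Update dist[1] = 5
    Update dist[2] = 4
    Update dist[5] = 8
    Update dist[6] = 3
    Update dist[7] = 7
  Visit vertex 6 (distance=3)
    Update dist[8] = 5
  Visit vertex 2 (distance=4)
    Update dist[3] = 8
  Visit vertex 1 (distance=5)

Step 3: Shortest path: 4 -> 1
Total weight: 5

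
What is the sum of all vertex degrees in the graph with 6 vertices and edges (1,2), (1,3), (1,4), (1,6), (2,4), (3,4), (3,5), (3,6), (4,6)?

Step 1: Count edges incident to each vertex:
  deg(1) = 4 (neighbors: 2, 3, 4, 6)
  deg(2) = 2 (neighbors: 1, 4)
  deg(3) = 4 (neighbors: 1, 4, 5, 6)
  deg(4) = 4 (neighbors: 1, 2, 3, 6)
  deg(5) = 1 (neighbors: 3)
  deg(6) = 3 (neighbors: 1, 3, 4)

Step 2: Sum all degrees:
  4 + 2 + 4 + 4 + 1 + 3 = 18

Verification: sum of degrees = 2 * |E| = 2 * 9 = 18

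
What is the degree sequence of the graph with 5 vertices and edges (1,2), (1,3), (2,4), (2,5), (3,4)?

Step 1: Count edges incident to each vertex:
  deg(1) = 2 (neighbors: 2, 3)
  deg(2) = 3 (neighbors: 1, 4, 5)
  deg(3) = 2 (neighbors: 1, 4)
  deg(4) = 2 (neighbors: 2, 3)
  deg(5) = 1 (neighbors: 2)

Step 2: Sort degrees in non-increasing order:
  Degrees: [2, 3, 2, 2, 1] -> sorted: [3, 2, 2, 2, 1]

Degree sequence: [3, 2, 2, 2, 1]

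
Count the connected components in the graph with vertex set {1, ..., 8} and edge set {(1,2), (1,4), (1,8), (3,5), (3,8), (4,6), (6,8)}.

Step 1: Build adjacency list from edges:
  1: 2, 4, 8
  2: 1
  3: 5, 8
  4: 1, 6
  5: 3
  6: 4, 8
  7: (none)
  8: 1, 3, 6

Step 2: Run BFS/DFS from vertex 1:
  Visited: {1, 2, 4, 8, 6, 3, 5}
  Reached 7 of 8 vertices

Step 3: Only 7 of 8 vertices reached. Graph is disconnected.
Connected components: {1, 2, 3, 4, 5, 6, 8}, {7}
Number of connected components: 2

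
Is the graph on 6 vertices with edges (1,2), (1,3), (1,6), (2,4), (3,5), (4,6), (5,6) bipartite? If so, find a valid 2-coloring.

Step 1: Attempt 2-coloring using BFS:
  Start at vertex 1, assign color 0
  Color vertex 2 with color 1 (neighbor of 1)
  Color vertex 3 with color 1 (neighbor of 1)
  Color vertex 6 with color 1 (neighbor of 1)
  Color vertex 4 with color 0 (neighbor of 2)
  Color vertex 5 with color 0 (neighbor of 3)

Step 2: 2-coloring succeeded. No conflicts found.
  Set A (color 0): {1, 4, 5}
  Set B (color 1): {2, 3, 6}

The graph is bipartite with partition {1, 4, 5}, {2, 3, 6}.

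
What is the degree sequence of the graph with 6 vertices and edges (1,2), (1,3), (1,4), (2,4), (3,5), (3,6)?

Step 1: Count edges incident to each vertex:
  deg(1) = 3 (neighbors: 2, 3, 4)
  deg(2) = 2 (neighbors: 1, 4)
  deg(3) = 3 (neighbors: 1, 5, 6)
  deg(4) = 2 (neighbors: 1, 2)
  deg(5) = 1 (neighbors: 3)
  deg(6) = 1 (neighbors: 3)

Step 2: Sort degrees in non-increasing order:
  Degrees: [3, 2, 3, 2, 1, 1] -> sorted: [3, 3, 2, 2, 1, 1]

Degree sequence: [3, 3, 2, 2, 1, 1]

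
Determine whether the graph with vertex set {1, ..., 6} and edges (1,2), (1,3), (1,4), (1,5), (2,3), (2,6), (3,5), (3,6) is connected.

Step 1: Build adjacency list from edges:
  1: 2, 3, 4, 5
  2: 1, 3, 6
  3: 1, 2, 5, 6
  4: 1
  5: 1, 3
  6: 2, 3

Step 2: Run BFS/DFS from vertex 1:
  Visited: {1, 2, 3, 4, 5, 6}
  Reached 6 of 6 vertices

Step 3: All 6 vertices reached from vertex 1, so the graph is connected.
Answer: Yes, the graph is connected.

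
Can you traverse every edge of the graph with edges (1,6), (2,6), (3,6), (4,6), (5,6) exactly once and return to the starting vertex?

Step 1: Find the degree of each vertex:
  deg(1) = 1
  deg(2) = 1
  deg(3) = 1
  deg(4) = 1
  deg(5) = 1
  deg(6) = 5

Step 2: Count vertices with odd degree:
  Odd-degree vertices: 1, 2, 3, 4, 5, 6 (6 total)

Step 3: Apply Euler's theorem:
  - Eulerian circuit exists iff graph is connected and all vertices have even degree
  - Eulerian path exists iff graph is connected and has 0 or 2 odd-degree vertices

Graph has 6 odd-degree vertices (need 0 or 2).
Neither Eulerian path nor Eulerian circuit exists.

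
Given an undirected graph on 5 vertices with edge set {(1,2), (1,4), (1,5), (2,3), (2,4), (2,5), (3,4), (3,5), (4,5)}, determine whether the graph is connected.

Step 1: Build adjacency list from edges:
  1: 2, 4, 5
  2: 1, 3, 4, 5
  3: 2, 4, 5
  4: 1, 2, 3, 5
  5: 1, 2, 3, 4

Step 2: Run BFS/DFS from vertex 1:
  Visited: {1, 2, 4, 5, 3}
  Reached 5 of 5 vertices

Step 3: All 5 vertices reached from vertex 1, so the graph is connected.
Answer: Yes, the graph is connected.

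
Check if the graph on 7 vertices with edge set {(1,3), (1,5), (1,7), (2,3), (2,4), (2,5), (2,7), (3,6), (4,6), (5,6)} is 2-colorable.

Step 1: Attempt 2-coloring using BFS:
  Start at vertex 1, assign color 0
  Color vertex 3 with color 1 (neighbor of 1)
  Color vertex 5 with color 1 (neighbor of 1)
  Color vertex 7 with color 1 (neighbor of 1)
  Color vertex 2 with color 0 (neighbor of 3)
  Color vertex 6 with color 0 (neighbor of 3)
  Color vertex 4 with color 1 (neighbor of 2)

Step 2: 2-coloring succeeded. No conflicts found.
  Set A (color 0): {1, 2, 6}
  Set B (color 1): {3, 4, 5, 7}

The graph is bipartite with partition {1, 2, 6}, {3, 4, 5, 7}.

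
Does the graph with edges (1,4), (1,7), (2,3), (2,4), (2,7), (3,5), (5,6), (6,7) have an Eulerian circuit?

Step 1: Find the degree of each vertex:
  deg(1) = 2
  deg(2) = 3
  deg(3) = 2
  deg(4) = 2
  deg(5) = 2
  deg(6) = 2
  deg(7) = 3

Step 2: Count vertices with odd degree:
  Odd-degree vertices: 2, 7 (2 total)

Step 3: Apply Euler's theorem:
  - Eulerian circuit exists iff graph is connected and all vertices have even degree
  - Eulerian path exists iff graph is connected and has 0 or 2 odd-degree vertices

Graph is connected with exactly 2 odd-degree vertices (2, 7).
Eulerian path exists (starting and ending at the odd-degree vertices), but no Eulerian circuit.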